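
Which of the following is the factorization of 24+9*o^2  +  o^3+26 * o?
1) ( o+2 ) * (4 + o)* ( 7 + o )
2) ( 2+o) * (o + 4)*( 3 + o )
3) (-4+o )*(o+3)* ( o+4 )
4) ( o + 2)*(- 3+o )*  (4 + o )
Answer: 2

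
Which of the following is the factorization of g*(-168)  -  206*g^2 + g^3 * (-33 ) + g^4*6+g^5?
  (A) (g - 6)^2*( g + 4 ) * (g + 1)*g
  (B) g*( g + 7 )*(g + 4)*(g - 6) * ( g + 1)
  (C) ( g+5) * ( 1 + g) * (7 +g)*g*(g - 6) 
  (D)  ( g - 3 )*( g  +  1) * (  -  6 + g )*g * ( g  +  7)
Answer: B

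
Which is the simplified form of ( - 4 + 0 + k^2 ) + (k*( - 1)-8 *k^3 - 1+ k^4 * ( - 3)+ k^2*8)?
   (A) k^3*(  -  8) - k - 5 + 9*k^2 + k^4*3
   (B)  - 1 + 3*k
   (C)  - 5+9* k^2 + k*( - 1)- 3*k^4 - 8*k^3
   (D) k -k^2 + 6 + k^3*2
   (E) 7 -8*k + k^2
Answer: C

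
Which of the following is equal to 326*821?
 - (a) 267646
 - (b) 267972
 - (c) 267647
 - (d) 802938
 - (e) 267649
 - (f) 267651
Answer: a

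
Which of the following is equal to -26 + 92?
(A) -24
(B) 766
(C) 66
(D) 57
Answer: C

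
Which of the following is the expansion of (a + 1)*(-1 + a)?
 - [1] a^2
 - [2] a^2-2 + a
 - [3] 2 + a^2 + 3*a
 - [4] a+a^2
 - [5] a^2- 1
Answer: 5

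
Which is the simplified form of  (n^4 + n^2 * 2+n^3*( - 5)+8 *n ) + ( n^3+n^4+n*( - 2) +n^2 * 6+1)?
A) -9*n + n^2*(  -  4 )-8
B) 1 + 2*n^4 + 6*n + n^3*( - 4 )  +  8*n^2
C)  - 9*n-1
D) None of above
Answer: B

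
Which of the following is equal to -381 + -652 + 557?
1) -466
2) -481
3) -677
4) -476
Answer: 4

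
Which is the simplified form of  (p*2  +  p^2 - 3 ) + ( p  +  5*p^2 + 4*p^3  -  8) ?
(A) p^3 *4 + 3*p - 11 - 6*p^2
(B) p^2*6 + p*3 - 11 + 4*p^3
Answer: B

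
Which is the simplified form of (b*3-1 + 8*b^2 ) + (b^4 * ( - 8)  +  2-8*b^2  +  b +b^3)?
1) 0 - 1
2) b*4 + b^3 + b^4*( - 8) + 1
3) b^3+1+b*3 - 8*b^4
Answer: 2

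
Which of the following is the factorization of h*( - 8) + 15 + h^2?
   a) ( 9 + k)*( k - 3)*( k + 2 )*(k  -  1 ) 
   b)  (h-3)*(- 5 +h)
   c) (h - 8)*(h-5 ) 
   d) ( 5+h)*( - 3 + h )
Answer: b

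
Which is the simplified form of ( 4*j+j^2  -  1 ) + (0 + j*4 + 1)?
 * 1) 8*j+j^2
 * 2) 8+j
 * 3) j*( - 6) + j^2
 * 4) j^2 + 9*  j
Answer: 1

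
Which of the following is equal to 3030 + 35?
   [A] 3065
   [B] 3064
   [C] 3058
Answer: A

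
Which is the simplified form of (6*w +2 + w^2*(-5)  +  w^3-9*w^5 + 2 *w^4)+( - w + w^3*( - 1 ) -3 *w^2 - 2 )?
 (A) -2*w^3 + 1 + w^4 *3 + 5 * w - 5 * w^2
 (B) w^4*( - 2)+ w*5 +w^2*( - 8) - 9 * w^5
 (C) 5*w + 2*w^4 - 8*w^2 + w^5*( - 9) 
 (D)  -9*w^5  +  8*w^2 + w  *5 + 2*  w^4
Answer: C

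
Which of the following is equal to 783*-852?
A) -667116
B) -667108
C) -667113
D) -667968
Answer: A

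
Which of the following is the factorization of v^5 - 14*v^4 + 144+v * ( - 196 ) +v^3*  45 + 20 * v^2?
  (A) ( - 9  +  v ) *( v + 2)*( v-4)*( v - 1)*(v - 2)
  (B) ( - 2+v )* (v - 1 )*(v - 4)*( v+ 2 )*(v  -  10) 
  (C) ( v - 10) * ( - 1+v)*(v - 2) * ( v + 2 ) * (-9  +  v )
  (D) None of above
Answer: A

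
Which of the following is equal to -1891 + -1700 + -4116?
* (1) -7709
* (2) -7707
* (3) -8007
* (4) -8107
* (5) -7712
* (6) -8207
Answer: 2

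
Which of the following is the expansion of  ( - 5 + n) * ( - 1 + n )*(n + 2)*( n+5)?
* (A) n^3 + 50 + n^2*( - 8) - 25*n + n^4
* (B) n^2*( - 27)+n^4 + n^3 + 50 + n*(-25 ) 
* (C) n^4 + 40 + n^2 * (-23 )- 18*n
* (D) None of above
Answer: B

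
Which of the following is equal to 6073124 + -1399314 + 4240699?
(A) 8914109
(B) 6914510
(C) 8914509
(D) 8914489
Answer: C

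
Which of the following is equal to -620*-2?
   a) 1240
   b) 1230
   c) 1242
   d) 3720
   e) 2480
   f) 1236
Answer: a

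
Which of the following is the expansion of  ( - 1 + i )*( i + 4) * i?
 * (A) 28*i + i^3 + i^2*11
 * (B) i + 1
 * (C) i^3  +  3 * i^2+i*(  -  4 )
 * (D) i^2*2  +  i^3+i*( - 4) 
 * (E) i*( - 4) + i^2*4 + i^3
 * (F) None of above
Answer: C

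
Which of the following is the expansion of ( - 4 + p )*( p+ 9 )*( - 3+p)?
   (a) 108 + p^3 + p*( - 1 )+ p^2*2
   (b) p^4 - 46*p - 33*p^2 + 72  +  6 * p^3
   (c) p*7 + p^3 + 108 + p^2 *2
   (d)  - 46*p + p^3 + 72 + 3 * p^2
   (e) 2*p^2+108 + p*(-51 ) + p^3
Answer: e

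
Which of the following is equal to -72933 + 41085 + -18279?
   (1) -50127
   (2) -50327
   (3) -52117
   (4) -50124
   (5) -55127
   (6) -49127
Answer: 1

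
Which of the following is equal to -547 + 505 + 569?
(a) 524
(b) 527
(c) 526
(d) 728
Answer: b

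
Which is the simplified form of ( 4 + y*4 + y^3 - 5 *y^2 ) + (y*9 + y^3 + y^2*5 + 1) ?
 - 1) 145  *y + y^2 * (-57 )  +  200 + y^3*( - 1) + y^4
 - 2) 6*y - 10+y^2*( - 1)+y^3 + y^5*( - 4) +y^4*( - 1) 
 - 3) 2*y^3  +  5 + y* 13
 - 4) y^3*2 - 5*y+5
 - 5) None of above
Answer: 3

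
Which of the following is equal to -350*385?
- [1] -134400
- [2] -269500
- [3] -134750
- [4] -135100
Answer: 3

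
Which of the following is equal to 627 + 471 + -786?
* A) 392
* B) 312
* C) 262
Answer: B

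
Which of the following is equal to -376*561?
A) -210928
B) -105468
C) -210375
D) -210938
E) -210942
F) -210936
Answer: F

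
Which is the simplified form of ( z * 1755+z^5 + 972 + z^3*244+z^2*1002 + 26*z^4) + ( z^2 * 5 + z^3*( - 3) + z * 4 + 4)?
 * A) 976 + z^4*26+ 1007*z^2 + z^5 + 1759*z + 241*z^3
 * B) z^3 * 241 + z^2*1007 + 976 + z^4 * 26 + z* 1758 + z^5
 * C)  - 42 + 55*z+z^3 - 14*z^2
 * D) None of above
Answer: A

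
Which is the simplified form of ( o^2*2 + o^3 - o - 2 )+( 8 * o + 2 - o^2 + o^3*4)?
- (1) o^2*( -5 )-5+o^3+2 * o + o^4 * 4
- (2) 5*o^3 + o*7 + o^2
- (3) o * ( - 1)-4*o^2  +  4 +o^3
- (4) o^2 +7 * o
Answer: 2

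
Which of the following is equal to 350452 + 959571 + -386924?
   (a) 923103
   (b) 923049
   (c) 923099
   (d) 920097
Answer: c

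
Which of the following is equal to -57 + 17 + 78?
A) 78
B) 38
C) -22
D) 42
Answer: B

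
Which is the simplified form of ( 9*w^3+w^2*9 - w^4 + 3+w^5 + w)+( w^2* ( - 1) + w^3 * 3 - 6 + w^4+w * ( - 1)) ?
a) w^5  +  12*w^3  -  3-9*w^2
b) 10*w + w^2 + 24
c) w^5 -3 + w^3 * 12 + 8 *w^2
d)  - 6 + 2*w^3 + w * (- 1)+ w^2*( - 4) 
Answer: c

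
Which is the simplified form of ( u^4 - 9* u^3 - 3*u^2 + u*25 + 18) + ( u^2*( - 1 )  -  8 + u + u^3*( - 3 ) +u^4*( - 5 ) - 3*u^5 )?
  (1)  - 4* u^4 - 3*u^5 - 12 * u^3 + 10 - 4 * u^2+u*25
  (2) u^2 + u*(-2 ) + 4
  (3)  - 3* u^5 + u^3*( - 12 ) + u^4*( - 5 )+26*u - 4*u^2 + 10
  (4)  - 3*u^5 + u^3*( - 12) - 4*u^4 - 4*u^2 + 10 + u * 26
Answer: 4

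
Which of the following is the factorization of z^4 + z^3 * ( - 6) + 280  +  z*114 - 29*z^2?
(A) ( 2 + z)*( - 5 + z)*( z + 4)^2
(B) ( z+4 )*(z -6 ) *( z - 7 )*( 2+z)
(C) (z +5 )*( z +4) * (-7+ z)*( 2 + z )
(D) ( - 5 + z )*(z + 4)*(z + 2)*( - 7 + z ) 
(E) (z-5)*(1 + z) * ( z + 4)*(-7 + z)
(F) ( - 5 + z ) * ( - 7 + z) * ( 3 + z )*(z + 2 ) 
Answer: D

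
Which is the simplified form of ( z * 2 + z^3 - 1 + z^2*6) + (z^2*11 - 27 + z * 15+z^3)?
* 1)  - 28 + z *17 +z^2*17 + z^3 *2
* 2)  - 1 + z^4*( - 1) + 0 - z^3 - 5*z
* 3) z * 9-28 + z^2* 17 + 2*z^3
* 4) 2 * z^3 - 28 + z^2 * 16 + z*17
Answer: 1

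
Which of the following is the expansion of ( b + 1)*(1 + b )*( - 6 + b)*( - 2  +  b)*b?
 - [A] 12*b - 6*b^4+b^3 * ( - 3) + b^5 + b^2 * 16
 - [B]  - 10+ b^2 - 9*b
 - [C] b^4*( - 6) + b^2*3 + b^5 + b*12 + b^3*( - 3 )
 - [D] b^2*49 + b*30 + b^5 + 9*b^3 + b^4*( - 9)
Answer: A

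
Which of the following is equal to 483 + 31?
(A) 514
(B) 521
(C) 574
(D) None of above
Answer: A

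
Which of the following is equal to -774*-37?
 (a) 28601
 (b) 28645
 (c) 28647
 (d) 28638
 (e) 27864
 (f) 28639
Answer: d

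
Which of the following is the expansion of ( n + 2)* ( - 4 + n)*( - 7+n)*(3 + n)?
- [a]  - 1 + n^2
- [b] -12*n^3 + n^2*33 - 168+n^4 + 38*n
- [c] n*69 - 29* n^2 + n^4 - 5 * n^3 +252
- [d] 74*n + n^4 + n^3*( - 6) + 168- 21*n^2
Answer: d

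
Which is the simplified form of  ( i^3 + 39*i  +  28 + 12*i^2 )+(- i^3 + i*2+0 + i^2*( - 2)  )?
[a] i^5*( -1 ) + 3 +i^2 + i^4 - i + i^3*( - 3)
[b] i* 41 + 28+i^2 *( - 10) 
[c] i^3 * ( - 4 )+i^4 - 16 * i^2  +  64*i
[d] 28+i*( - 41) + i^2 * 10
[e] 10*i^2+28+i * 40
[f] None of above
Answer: f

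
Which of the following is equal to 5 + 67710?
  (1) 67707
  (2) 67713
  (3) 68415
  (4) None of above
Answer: 4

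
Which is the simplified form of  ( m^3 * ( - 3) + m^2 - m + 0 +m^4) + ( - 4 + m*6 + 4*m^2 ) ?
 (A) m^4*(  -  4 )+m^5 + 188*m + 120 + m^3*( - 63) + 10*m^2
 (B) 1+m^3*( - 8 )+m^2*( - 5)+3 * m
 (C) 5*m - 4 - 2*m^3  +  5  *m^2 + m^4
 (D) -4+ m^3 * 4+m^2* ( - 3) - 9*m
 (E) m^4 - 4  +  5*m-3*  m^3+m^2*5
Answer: E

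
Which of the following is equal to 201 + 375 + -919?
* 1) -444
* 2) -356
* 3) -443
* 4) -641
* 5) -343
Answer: 5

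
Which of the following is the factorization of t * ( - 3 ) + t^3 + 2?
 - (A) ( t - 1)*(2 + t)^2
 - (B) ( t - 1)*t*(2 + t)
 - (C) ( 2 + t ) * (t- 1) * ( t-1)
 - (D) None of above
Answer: C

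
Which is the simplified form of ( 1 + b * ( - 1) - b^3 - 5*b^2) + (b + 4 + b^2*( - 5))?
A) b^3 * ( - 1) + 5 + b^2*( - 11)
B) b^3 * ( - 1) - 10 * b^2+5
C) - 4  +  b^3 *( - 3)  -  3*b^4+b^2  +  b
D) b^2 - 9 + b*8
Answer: B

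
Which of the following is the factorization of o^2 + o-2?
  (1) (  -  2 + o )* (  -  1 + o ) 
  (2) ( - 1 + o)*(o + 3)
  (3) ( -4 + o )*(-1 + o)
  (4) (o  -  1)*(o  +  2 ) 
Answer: 4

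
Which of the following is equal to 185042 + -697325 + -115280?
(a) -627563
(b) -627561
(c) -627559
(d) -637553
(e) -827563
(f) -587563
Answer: a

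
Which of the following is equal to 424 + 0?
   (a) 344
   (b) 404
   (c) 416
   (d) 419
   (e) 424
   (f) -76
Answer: e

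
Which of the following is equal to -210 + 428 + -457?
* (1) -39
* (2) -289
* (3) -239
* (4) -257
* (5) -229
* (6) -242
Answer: 3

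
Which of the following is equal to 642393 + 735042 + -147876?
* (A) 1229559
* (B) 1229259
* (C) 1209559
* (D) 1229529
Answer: A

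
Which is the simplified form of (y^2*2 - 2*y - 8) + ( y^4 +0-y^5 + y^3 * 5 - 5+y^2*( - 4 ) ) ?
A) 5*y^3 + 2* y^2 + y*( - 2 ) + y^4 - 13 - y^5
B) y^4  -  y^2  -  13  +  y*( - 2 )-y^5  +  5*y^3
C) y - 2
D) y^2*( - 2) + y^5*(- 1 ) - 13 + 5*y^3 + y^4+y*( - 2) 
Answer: D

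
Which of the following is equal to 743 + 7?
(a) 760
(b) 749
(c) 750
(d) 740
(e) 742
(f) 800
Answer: c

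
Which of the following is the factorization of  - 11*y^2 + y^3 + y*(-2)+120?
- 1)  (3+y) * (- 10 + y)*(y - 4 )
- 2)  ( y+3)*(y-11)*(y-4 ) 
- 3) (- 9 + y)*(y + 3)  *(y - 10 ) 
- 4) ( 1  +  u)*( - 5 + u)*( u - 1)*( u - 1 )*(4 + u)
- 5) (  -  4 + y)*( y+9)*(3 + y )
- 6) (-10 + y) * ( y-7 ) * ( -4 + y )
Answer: 1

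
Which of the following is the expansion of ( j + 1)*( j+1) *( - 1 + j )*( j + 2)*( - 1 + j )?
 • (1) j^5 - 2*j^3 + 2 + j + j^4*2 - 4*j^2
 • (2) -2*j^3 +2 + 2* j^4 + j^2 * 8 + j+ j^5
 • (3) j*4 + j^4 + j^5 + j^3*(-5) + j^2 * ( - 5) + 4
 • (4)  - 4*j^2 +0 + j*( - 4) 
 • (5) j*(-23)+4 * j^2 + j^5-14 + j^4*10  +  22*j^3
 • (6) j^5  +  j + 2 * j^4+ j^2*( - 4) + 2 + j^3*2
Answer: 1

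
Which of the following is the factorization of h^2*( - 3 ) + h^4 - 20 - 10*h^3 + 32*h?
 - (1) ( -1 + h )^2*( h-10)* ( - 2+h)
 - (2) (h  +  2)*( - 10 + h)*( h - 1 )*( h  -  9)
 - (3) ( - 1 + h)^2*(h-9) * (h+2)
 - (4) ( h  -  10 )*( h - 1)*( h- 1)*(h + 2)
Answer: 4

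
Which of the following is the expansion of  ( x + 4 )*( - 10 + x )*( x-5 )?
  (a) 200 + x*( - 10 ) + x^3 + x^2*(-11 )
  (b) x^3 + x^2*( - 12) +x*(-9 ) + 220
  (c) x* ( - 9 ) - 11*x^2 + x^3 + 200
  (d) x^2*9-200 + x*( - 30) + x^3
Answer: a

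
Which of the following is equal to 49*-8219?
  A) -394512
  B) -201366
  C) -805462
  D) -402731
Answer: D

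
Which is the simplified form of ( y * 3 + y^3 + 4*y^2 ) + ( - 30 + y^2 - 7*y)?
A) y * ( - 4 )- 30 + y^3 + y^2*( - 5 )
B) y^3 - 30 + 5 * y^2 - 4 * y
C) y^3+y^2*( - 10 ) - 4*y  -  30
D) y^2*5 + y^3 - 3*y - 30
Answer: B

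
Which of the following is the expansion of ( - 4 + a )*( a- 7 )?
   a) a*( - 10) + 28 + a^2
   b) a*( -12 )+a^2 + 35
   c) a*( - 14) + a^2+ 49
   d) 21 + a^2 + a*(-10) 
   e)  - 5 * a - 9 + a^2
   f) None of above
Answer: f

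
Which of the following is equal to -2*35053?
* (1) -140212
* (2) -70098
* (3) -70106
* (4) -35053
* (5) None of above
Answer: 3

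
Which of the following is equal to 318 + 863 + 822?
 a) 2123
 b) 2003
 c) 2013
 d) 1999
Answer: b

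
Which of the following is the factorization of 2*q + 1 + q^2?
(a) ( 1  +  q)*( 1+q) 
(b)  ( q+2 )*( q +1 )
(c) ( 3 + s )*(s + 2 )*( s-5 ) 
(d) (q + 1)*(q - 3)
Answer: a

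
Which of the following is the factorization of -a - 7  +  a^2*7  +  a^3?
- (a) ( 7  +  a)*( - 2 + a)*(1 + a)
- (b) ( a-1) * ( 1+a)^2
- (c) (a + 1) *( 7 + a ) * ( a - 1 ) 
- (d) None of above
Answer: c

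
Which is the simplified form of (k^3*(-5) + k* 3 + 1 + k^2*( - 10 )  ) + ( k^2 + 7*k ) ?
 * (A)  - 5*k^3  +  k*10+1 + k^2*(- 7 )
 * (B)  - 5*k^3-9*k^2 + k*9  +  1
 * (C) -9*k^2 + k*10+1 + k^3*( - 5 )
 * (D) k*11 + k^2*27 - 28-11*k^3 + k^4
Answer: C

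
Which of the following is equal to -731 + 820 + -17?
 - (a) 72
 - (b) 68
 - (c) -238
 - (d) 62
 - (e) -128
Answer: a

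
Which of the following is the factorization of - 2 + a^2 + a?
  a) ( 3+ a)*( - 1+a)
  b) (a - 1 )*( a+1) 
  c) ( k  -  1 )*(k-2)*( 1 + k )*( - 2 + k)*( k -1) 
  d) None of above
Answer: d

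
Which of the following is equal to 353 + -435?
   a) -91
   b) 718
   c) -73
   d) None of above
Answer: d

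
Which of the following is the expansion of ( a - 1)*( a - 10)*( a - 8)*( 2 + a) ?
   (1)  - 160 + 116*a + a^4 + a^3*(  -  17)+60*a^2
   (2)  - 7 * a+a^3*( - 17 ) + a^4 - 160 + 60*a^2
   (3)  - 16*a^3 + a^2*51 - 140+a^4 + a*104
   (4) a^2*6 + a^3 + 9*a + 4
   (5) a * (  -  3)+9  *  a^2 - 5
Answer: 1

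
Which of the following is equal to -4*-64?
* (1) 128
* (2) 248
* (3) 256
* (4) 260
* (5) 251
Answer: 3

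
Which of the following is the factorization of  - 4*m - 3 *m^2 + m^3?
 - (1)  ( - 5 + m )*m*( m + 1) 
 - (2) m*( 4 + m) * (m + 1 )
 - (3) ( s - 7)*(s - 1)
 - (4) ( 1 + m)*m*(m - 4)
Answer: 4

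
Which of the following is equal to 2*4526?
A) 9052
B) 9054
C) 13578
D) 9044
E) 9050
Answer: A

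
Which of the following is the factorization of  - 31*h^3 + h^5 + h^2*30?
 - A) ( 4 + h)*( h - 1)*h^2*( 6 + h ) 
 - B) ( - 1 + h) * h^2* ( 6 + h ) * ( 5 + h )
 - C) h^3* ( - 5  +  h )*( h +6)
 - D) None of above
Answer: D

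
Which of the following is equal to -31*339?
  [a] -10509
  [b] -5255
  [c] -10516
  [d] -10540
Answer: a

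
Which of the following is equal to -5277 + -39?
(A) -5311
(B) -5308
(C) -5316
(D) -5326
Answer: C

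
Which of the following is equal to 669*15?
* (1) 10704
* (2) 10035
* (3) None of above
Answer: 2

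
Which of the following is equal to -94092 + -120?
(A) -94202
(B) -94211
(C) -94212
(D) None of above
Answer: C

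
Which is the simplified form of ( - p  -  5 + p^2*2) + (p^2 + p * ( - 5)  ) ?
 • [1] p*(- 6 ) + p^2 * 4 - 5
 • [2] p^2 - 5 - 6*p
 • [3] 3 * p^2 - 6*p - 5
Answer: 3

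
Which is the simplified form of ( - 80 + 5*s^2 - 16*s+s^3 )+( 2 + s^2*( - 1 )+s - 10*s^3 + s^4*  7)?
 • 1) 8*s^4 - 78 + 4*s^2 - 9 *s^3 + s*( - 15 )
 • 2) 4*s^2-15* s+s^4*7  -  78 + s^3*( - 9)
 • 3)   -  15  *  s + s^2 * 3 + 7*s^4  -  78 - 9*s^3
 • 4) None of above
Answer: 2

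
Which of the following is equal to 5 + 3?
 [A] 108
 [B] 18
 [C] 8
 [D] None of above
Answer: C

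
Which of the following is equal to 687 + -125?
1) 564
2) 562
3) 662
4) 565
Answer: 2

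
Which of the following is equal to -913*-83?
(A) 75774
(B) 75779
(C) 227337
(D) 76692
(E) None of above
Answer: B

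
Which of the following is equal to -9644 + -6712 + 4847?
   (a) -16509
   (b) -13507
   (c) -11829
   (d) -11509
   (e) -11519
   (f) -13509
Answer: d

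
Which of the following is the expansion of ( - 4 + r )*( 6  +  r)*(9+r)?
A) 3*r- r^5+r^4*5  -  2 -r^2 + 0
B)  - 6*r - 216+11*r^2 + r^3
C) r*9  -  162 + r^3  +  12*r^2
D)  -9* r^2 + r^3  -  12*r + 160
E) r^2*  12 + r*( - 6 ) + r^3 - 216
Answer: B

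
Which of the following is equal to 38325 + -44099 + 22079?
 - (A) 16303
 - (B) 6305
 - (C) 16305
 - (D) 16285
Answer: C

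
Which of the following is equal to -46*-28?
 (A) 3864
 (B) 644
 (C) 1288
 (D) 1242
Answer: C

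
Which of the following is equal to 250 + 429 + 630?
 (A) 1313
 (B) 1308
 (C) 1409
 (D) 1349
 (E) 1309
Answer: E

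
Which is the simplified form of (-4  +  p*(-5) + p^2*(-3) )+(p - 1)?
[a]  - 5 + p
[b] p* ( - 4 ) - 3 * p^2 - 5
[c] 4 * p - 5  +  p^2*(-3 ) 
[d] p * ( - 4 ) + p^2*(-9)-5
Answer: b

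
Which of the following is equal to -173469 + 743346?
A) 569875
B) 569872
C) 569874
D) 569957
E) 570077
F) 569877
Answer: F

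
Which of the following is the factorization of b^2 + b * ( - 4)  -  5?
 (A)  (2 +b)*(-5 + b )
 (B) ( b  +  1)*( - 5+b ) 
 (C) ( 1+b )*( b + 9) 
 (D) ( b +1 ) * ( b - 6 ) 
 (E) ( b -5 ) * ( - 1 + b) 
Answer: B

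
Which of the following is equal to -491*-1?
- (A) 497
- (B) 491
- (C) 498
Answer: B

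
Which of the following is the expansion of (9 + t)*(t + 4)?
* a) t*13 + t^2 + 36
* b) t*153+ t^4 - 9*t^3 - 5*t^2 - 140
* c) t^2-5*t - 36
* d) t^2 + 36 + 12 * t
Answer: a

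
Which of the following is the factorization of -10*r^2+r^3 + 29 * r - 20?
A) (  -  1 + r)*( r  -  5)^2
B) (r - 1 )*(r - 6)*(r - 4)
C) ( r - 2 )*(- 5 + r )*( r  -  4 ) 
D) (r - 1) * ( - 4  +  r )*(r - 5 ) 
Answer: D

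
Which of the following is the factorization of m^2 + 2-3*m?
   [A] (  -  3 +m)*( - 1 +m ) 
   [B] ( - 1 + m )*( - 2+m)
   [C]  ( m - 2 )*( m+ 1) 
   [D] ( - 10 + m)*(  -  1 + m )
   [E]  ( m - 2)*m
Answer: B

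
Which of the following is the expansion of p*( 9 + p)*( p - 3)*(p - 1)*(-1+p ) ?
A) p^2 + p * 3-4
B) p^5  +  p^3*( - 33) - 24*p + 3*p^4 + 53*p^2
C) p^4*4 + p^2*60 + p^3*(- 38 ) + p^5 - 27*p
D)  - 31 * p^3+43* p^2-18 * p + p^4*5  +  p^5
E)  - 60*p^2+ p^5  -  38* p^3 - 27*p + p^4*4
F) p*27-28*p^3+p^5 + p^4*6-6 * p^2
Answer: C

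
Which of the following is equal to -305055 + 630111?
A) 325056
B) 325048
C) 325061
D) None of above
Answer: A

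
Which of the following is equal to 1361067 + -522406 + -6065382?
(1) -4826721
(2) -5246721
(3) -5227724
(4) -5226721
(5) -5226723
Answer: 4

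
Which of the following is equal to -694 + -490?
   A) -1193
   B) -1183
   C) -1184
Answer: C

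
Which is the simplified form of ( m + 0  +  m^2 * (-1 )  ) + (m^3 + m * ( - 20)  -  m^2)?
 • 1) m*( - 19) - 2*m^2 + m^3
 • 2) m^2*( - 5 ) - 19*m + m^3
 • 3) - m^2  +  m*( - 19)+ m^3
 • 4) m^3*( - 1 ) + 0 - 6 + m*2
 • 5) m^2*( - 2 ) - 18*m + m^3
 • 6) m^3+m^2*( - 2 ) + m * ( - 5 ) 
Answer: 1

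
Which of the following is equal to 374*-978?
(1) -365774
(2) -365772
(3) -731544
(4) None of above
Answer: 2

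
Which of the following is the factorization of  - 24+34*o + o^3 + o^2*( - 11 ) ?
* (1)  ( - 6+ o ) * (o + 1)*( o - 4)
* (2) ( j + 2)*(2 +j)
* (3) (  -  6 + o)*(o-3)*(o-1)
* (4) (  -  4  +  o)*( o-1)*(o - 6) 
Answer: 4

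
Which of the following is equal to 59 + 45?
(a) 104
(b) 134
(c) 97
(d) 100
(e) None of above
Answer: a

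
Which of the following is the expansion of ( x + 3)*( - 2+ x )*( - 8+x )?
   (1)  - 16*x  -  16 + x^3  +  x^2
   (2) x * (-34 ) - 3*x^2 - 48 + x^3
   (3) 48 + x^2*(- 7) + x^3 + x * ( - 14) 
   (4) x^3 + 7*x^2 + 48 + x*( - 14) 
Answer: 3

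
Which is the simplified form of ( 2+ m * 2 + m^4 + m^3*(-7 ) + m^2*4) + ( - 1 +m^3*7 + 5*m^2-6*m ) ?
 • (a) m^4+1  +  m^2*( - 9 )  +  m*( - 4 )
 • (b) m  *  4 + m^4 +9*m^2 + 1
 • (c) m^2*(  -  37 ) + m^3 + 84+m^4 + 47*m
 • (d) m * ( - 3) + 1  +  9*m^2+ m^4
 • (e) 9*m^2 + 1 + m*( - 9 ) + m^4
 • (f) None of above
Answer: f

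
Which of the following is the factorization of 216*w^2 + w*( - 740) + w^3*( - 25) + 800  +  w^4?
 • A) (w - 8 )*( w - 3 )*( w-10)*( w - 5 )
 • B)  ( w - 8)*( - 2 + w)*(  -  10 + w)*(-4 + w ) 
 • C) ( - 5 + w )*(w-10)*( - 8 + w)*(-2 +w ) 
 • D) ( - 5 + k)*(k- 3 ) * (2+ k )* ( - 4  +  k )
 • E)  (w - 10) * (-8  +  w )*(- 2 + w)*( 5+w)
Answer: C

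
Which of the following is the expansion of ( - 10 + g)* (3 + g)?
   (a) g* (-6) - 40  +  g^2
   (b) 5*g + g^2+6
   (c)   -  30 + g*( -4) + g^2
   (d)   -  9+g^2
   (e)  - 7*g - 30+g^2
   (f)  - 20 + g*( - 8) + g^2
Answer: e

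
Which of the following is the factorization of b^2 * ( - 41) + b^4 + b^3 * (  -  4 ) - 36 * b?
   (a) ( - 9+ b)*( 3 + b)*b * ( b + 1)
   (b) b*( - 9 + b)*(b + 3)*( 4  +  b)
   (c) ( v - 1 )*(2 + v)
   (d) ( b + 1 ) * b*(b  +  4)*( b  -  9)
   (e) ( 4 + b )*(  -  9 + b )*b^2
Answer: d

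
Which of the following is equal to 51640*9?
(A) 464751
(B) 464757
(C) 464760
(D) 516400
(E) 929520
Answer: C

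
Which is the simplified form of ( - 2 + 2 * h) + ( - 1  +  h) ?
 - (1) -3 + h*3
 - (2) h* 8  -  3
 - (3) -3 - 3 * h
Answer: 1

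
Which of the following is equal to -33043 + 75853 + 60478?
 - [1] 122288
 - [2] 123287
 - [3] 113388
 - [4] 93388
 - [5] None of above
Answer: 5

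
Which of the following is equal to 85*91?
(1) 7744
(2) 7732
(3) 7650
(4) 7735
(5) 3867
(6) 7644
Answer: 4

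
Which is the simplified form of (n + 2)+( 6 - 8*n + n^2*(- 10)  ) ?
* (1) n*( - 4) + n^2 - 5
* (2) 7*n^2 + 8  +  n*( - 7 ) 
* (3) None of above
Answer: 3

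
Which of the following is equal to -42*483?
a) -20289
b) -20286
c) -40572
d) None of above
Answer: b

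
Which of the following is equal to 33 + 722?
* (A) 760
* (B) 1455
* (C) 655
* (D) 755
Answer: D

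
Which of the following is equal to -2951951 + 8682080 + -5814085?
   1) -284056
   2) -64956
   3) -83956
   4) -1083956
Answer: 3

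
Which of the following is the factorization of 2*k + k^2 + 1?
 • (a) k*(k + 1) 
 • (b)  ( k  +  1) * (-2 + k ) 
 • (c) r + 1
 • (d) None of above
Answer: d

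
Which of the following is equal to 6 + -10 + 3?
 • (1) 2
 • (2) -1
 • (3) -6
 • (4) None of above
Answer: 2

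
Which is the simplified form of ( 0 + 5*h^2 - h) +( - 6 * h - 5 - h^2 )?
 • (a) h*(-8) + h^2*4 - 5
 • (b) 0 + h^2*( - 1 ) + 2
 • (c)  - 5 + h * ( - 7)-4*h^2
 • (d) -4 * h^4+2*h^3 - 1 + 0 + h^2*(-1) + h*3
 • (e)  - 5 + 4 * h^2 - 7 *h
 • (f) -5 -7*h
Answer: e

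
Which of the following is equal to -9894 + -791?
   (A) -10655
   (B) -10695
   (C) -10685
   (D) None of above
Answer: C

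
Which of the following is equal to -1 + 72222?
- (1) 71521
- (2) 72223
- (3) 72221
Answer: 3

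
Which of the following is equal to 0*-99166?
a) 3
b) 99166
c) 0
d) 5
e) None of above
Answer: c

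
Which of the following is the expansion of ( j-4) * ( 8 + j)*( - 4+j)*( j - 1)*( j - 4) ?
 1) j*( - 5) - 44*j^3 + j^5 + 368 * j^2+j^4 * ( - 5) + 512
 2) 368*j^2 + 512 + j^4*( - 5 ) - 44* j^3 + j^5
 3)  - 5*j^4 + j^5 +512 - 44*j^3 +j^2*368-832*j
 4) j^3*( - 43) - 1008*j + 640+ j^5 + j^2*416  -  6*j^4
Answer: 3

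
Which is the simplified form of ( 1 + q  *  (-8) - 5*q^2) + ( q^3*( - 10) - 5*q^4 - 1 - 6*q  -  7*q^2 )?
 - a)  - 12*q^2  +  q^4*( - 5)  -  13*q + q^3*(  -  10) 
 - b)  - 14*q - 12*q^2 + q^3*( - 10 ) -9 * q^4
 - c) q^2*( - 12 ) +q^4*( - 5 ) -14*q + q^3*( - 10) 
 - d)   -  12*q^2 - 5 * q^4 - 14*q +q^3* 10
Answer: c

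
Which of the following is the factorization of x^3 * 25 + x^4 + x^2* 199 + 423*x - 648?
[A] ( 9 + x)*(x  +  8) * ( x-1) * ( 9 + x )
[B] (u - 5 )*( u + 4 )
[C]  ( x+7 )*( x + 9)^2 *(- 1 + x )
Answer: A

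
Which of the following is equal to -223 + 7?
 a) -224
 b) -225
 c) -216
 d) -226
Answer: c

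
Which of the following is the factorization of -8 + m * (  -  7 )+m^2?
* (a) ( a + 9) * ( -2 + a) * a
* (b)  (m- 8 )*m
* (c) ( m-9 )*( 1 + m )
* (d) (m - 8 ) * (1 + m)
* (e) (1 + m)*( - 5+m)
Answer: d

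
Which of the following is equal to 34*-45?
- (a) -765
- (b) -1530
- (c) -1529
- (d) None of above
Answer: b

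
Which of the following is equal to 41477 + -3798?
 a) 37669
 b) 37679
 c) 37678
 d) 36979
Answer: b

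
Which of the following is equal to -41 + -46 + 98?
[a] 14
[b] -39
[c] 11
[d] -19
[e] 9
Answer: c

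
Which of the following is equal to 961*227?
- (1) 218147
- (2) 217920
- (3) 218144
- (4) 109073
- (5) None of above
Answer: 1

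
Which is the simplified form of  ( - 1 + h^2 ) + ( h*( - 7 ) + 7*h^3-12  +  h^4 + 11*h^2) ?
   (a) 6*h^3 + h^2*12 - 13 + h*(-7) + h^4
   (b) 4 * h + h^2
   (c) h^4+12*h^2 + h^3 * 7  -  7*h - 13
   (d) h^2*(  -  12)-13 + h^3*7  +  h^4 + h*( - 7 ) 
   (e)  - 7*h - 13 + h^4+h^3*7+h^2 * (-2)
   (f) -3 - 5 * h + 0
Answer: c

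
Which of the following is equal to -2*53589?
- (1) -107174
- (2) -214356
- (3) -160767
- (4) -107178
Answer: 4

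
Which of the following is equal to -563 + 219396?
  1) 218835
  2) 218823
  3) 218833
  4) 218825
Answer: 3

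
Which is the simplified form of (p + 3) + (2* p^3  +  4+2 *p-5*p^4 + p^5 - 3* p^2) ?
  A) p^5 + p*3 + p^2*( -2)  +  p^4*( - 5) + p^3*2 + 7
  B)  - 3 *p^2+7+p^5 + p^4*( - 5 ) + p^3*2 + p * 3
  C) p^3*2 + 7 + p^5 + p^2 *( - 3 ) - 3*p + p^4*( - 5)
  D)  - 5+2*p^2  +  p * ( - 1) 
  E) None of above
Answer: B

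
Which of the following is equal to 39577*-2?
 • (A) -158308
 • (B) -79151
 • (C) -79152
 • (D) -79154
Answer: D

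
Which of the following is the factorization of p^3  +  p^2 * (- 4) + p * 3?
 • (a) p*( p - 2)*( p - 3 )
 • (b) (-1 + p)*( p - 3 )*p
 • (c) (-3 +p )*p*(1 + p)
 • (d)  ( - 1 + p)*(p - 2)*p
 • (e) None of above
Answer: b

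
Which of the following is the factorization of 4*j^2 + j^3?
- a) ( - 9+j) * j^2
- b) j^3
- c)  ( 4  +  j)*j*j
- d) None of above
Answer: c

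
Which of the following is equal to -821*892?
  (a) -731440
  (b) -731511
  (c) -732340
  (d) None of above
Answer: d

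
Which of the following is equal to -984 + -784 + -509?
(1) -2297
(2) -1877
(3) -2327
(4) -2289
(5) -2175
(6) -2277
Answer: 6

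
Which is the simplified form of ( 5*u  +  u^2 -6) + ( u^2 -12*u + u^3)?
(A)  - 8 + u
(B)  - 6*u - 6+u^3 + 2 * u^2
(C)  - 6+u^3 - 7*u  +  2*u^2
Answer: C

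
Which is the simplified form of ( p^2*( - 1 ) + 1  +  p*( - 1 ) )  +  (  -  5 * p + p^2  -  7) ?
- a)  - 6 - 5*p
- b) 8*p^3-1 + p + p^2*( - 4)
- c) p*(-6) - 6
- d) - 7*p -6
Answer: c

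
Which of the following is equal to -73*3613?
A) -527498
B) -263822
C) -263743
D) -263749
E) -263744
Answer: D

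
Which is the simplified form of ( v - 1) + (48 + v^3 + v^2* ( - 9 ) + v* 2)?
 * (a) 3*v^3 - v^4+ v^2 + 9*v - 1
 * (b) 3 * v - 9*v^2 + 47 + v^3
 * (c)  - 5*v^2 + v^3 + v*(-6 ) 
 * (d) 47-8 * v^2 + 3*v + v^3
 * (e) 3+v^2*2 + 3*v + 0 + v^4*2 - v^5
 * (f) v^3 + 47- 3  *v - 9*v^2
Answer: b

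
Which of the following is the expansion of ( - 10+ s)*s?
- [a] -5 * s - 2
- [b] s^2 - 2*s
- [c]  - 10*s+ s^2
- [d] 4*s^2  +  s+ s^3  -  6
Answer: c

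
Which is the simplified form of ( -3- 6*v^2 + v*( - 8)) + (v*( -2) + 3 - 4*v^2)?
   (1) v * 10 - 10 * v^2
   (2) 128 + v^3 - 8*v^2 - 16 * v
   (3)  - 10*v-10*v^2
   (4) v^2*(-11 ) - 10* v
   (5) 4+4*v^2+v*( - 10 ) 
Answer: 3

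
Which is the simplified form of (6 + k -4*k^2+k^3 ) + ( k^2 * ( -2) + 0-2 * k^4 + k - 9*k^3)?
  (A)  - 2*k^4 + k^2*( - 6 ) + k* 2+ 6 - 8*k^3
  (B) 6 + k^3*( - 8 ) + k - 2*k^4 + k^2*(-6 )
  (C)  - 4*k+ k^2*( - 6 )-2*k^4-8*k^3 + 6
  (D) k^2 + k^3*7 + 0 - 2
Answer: A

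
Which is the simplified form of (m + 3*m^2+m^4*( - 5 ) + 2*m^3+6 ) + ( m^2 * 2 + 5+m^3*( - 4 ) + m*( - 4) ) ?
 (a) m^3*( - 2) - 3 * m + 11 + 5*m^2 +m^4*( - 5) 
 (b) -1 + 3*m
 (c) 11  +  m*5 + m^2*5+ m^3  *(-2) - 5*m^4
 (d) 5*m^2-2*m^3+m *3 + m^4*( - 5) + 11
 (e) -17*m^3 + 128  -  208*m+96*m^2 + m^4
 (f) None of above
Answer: a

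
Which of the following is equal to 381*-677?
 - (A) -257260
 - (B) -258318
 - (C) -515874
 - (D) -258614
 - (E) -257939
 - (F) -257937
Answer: F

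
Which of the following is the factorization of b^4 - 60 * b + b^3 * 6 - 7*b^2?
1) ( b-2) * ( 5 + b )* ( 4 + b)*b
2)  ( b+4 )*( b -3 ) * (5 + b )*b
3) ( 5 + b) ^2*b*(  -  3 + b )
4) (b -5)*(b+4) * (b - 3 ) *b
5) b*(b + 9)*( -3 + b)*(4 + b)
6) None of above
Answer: 2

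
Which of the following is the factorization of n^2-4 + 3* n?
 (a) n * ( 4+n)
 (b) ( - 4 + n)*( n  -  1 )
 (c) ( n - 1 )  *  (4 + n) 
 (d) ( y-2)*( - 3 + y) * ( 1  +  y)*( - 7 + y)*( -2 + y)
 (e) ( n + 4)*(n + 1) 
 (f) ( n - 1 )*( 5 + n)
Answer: c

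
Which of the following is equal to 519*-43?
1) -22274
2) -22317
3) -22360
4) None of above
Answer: 2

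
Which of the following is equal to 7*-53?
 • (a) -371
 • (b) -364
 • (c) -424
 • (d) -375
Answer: a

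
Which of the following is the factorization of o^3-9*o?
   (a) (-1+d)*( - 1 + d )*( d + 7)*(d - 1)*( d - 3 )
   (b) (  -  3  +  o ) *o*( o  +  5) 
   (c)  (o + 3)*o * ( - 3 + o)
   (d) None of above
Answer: c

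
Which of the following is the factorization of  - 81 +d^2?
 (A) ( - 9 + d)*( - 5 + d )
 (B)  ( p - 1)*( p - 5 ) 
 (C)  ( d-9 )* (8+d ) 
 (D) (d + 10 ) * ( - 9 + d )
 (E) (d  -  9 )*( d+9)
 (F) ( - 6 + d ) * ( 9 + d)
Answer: E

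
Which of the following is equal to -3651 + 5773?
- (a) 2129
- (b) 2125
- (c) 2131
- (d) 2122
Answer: d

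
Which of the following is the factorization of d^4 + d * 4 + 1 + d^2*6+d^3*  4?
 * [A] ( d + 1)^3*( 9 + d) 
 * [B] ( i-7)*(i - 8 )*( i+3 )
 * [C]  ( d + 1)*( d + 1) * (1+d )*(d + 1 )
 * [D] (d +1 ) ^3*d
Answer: C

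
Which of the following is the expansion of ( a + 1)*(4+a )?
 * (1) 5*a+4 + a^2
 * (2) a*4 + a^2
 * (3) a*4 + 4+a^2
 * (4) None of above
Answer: 1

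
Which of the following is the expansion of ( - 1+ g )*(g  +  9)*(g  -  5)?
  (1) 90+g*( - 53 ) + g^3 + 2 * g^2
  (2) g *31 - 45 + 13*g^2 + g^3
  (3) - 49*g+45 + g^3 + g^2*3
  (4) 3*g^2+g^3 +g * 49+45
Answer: 3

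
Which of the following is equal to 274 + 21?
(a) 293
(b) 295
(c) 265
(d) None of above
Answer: b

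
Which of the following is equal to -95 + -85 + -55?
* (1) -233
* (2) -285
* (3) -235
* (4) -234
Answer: 3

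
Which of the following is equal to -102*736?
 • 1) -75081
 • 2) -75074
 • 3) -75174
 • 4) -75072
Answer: 4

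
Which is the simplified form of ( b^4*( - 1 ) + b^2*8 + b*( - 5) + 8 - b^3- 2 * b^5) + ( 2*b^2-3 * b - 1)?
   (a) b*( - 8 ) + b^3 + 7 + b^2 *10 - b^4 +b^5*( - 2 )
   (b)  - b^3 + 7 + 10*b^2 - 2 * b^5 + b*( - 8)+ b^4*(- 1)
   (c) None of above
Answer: b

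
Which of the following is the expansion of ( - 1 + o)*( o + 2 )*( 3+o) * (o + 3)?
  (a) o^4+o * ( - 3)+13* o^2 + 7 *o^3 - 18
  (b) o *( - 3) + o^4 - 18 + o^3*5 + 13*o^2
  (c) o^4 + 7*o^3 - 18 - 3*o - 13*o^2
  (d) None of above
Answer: a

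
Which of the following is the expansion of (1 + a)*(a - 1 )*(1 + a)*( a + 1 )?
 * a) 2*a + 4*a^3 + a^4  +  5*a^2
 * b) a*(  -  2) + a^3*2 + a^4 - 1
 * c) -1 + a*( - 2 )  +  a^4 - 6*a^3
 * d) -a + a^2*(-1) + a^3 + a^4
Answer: b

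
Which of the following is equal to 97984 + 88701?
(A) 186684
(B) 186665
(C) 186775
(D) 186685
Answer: D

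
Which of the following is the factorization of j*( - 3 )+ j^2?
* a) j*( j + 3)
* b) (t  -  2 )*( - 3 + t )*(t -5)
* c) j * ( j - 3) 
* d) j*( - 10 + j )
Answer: c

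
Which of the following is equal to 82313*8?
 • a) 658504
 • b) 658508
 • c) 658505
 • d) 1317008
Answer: a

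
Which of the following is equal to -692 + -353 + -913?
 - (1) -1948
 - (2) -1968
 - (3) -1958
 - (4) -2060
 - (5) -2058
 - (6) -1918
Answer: 3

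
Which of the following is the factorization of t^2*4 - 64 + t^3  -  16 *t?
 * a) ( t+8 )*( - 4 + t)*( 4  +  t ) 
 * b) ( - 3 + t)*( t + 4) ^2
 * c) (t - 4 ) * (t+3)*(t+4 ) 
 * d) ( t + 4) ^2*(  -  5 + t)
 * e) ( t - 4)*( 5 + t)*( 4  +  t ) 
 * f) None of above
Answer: f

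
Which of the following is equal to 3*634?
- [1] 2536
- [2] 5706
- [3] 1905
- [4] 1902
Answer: 4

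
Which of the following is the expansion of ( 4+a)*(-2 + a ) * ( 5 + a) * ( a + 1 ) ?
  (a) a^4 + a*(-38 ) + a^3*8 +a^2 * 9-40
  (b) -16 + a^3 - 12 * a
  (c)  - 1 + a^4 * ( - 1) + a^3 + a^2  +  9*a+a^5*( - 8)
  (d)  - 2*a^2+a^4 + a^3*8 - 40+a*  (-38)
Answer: a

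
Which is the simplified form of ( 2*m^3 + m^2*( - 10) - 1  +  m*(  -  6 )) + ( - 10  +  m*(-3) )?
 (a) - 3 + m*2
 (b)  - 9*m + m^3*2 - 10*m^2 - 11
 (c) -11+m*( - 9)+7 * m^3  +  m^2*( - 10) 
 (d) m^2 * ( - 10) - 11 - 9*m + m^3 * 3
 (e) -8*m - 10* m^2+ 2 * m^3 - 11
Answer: b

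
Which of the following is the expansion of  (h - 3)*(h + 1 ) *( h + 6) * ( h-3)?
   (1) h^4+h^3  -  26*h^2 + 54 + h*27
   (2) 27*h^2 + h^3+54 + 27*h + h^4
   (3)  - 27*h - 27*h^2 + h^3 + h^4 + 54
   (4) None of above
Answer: 4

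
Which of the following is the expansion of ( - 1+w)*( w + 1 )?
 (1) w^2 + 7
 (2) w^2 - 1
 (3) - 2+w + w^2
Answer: 2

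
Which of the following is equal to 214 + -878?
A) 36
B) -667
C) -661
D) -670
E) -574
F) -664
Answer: F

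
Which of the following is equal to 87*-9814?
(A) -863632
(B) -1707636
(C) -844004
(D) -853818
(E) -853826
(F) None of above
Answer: D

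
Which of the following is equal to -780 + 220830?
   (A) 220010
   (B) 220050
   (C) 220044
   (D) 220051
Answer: B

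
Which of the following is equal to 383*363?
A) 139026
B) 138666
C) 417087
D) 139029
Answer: D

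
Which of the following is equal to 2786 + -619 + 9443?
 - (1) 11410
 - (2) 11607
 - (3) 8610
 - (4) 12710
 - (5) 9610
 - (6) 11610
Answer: 6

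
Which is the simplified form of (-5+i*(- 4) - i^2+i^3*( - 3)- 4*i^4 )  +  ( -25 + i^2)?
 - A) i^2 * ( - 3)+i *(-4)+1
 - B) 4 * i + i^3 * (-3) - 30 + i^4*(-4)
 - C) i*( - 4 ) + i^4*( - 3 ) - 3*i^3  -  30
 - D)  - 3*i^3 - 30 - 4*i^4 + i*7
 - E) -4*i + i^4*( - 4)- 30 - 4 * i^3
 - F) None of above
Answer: F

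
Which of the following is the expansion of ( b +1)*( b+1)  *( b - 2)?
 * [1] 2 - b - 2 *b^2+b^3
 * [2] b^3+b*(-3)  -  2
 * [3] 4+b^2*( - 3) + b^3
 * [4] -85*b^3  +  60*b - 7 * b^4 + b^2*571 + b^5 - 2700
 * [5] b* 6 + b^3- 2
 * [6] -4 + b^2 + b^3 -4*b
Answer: 2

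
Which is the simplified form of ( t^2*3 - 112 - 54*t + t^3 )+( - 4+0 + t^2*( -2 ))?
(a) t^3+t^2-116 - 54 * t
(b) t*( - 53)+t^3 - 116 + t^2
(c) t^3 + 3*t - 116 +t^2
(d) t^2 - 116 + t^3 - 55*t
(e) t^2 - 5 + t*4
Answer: a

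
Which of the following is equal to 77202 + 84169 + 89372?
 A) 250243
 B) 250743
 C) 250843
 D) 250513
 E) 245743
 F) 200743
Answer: B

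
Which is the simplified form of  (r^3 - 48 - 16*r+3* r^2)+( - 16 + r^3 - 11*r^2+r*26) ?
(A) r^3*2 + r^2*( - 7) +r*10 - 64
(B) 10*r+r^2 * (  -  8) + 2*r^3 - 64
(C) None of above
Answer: B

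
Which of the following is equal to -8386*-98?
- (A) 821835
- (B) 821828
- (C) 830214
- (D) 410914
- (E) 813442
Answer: B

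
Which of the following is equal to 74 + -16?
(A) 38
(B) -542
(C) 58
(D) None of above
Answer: C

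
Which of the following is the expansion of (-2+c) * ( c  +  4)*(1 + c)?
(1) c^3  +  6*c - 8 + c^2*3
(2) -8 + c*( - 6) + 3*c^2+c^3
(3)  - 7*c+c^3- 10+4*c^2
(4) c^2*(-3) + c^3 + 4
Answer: 2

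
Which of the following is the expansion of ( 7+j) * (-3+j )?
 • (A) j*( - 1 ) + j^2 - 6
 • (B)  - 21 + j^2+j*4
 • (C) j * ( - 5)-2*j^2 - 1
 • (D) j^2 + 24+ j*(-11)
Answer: B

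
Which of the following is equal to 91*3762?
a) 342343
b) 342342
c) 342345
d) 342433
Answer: b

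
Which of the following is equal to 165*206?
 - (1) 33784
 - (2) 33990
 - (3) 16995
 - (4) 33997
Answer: 2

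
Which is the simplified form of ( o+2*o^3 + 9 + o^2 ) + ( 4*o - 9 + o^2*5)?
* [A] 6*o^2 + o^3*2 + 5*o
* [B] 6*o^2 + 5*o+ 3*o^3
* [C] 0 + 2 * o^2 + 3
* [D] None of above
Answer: A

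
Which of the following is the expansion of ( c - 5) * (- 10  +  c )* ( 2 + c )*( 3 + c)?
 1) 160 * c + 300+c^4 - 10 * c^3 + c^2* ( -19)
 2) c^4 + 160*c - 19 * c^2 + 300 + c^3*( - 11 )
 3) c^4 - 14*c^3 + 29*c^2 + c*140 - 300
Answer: 1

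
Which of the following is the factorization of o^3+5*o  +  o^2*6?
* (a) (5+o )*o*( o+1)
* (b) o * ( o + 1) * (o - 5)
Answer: a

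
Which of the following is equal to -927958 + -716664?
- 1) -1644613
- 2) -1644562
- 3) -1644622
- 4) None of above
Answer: 3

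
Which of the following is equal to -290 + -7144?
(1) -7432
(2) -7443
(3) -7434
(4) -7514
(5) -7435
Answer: 3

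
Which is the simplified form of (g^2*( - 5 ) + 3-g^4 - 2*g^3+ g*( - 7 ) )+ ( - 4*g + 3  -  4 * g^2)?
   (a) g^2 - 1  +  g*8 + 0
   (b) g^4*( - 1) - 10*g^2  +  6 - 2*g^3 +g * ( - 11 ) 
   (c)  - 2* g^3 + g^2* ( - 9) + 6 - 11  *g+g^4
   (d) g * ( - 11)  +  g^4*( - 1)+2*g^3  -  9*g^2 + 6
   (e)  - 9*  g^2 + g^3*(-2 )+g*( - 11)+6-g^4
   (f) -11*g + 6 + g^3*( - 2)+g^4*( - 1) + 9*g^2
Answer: e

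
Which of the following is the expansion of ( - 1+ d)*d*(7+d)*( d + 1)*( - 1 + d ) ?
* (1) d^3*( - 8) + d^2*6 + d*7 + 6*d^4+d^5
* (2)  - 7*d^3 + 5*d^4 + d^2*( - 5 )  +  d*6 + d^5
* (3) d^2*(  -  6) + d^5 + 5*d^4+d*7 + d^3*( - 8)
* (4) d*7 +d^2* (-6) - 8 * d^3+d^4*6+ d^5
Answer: 4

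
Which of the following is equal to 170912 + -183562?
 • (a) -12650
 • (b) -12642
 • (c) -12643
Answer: a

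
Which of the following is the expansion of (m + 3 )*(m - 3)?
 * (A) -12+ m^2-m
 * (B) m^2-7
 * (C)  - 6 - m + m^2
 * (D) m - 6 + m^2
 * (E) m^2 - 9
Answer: E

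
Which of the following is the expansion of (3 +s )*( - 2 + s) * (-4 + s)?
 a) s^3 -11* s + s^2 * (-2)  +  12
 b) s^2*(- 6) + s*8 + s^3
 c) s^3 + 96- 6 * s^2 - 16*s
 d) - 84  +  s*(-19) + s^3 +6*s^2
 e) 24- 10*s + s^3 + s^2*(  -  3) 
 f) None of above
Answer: e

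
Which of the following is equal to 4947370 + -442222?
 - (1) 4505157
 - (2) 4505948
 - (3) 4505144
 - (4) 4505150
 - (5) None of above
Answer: 5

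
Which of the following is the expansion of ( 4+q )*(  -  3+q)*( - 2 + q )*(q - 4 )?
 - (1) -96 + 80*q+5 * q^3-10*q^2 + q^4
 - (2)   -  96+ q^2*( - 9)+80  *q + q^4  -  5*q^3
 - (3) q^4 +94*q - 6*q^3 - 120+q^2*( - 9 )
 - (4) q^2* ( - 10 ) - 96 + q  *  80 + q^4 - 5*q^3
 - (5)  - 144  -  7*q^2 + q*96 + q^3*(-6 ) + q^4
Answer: 4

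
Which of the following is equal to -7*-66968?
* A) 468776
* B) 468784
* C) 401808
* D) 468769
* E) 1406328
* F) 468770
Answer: A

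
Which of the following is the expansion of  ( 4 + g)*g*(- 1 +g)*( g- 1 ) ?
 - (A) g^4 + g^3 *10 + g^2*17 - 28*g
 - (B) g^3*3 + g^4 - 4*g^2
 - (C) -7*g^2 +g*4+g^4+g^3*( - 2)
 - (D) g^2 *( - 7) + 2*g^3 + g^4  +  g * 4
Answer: D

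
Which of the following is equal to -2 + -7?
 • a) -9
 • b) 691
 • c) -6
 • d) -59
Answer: a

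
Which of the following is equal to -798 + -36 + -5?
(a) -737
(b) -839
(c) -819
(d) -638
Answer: b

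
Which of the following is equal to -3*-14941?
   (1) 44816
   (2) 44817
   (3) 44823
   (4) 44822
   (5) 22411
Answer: 3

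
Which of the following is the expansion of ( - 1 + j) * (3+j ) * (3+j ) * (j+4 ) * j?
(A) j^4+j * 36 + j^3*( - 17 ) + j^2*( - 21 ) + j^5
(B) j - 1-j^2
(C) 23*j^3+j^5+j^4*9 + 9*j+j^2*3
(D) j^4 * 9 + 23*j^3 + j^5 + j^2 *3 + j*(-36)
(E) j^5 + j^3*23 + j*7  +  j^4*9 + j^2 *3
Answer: D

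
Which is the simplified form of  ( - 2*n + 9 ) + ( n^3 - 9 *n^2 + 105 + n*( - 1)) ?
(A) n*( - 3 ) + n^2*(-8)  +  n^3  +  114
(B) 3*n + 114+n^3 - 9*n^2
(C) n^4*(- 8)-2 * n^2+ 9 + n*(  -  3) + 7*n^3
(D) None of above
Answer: D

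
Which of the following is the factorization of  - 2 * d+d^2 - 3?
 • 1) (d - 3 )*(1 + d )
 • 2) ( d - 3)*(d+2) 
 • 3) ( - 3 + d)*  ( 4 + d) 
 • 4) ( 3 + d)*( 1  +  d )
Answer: 1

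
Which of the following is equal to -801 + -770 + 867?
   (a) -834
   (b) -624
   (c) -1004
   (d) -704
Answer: d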